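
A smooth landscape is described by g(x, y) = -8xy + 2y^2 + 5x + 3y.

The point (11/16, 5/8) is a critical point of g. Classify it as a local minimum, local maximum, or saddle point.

The Hessian of g is constant: H = [[0, -8], [-8, 4]].
det(H) = 0·4 − (-8)² = -64.
Since det(H) < 0, H is indefinite and the critical point is a saddle point.

saddle point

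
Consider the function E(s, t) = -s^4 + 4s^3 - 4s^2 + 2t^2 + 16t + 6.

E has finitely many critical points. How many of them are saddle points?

E separates as a function of s plus a function of t, so ∇E=0 decouples.
∂E/∂s = -4s(s - 2)(s - 1) = 0 at s ∈ {0, 1, 2}; ∂E/∂t = 4(t + 4) = 0 at t ∈ {-4}.
The Hessian is diagonal: diag(E_ss, E_tt). Second derivatives: E_ss(0)=-8, E_ss(1)=4, E_ss(2)=-8; E_tt(-4)=4.
Saddle points occur where the two diagonal entries have opposite signs: (0, -4), (2, -4). Count: 2.

2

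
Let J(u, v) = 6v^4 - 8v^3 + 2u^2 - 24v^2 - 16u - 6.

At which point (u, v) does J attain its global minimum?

(4, 2)

J(u,v) separates as P(u) + Q(v) − 6, so its minimum is min P + min Q − 6.
P'(u) = 4u - 16 vanishes at u ∈ {4}; Q'(v) = 24v(v - 2)(v + 1) vanishes at v ∈ {-1, 0, 2}.
Local minima of P (where P''>0): P(4)=-32. Local minima of Q: Q(-1)=-10, Q(2)=-64.
So the global minimum of J is P(4) + Q(2) − 6 = -32 − 64 − 6 = -102, attained at (4, 2).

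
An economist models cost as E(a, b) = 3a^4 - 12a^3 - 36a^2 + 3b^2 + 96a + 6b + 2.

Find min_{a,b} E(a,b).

-193

E(a,b) separates as P(a) + Q(b) + 2, so its minimum is min P + min Q + 2.
P'(a) = 12(a - 4)(a - 1)(a + 2) vanishes at a ∈ {-2, 1, 4}; Q'(b) = 6b + 6 vanishes at b ∈ {-1}.
Local minima of P (where P''>0): P(-2)=-192, P(4)=-192. Local minima of Q: Q(-1)=-3.
So the global minimum of E is P(-2) + Q(-1) + 2 = -192 − 3 + 2 = -193, attained at (-2, -1).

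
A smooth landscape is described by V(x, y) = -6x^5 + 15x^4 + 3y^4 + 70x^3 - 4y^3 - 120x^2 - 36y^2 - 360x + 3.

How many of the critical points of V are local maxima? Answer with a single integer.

V separates as a function of x plus a function of y, so ∇V=0 decouples.
∂V/∂x = -30(x - 3)(x - 2)(x + 1)(x + 2) = 0 at x ∈ {-2, -1, 2, 3}; ∂V/∂y = 12y(y - 3)(y + 2) = 0 at y ∈ {-2, 0, 3}.
The Hessian is diagonal: diag(V_xx, V_yy). Second derivatives: V_xx(-2)=600, V_xx(-1)=-360, V_xx(2)=360, V_xx(3)=-600; V_yy(-2)=120, V_yy(0)=-72, V_yy(3)=180.
Local maxima occur where both diagonal entries negative: (-1, 0), (3, 0). Count: 2.

2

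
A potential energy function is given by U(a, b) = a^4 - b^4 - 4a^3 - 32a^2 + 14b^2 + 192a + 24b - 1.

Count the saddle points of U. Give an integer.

5

U separates as a function of a plus a function of b, so ∇U=0 decouples.
∂U/∂a = 4(a - 4)(a - 3)(a + 4) = 0 at a ∈ {-4, 3, 4}; ∂U/∂b = -4(b - 3)(b + 1)(b + 2) = 0 at b ∈ {-2, -1, 3}.
The Hessian is diagonal: diag(U_aa, U_bb). Second derivatives: U_aa(-4)=224, U_aa(3)=-28, U_aa(4)=32; U_bb(-2)=-20, U_bb(-1)=16, U_bb(3)=-80.
Saddle points occur where the two diagonal entries have opposite signs: (-4, -2), (-4, 3), (3, -1), (4, -2), (4, 3). Count: 5.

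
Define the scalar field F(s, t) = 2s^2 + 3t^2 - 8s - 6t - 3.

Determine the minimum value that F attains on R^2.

-14

F(s,t) separates as P(s) + Q(t) − 3, so its minimum is min P + min Q − 3.
P'(s) = 4s - 8 vanishes at s ∈ {2}; Q'(t) = 6(t - 1) vanishes at t ∈ {1}.
Local minima of P (where P''>0): P(2)=-8. Local minima of Q: Q(1)=-3.
So the global minimum of F is P(2) + Q(1) − 3 = -8 − 3 − 3 = -14, attained at (2, 1).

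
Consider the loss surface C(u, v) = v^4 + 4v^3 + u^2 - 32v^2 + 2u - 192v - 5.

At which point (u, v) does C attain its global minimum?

(-1, 4)

C(u,v) separates as P(u) + Q(v) − 5, so its minimum is min P + min Q − 5.
P'(u) = 2u + 2 vanishes at u ∈ {-1}; Q'(v) = 4(v - 4)(v + 3)(v + 4) vanishes at v ∈ {-4, -3, 4}.
Local minima of P (where P''>0): P(-1)=-1. Local minima of Q: Q(-4)=256, Q(4)=-768.
So the global minimum of C is P(-1) + Q(4) − 5 = -1 − 768 − 5 = -774, attained at (-1, 4).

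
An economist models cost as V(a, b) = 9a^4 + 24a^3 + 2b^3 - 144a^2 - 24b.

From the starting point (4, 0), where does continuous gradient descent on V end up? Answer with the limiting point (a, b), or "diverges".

(2, 2)

V is separable, so gradient descent decouples: a follows -∂V/∂a, b follows -∂V/∂b.
∂V/∂a = 36a(a - 2)(a + 4); at a=4 this is 2304, so a decreases.
∂V/∂b = 6(b - 2)(b + 2); at b=0 this is -24, so b increases.
a converges to its nearest critical value 2 (a local min of the a-part); b converges to 2. The iterate converges to (2, 2).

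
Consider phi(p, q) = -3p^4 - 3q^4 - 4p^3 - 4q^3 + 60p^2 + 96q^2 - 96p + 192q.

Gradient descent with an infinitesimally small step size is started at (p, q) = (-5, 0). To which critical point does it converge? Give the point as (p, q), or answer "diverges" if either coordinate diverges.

phi is separable, so gradient descent decouples: p follows -∂phi/∂p, q follows -∂phi/∂q.
∂phi/∂p = -12(p - 2)(p - 1)(p + 4); at p=-5 this is 504, so p decreases.
∂phi/∂q = -12(q - 4)(q + 1)(q + 4); at q=0 this is 192, so q decreases.
The p-coordinate has no critical point in that direction and runs off to infinity.

diverges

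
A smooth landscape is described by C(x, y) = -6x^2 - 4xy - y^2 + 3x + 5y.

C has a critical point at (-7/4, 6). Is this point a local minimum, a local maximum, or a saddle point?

local maximum

The Hessian of C is constant: H = [[-12, -4], [-4, -2]].
det(H) = (-12)·(-2) − (-4)² = 8.
det(H) > 0 and tr(H) = -14 < 0, so H is negative definite and the point is a local maximum.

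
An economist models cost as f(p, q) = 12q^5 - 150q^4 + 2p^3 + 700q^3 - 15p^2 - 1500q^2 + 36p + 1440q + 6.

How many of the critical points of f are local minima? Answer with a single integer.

2

f separates as a function of p plus a function of q, so ∇f=0 decouples.
∂f/∂p = 6(p - 3)(p - 2) = 0 at p ∈ {2, 3}; ∂f/∂q = 60(q - 4)(q - 3)(q - 2)(q - 1) = 0 at q ∈ {1, 2, 3, 4}.
The Hessian is diagonal: diag(f_pp, f_qq). Second derivatives: f_pp(2)=-6, f_pp(3)=6; f_qq(1)=-360, f_qq(2)=120, f_qq(3)=-120, f_qq(4)=360.
Local minima occur where both diagonal entries positive: (3, 2), (3, 4). Count: 2.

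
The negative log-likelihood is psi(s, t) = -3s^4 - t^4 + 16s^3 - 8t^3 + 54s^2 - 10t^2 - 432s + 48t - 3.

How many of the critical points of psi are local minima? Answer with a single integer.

psi separates as a function of s plus a function of t, so ∇psi=0 decouples.
∂psi/∂s = -12(s - 4)(s - 3)(s + 3) = 0 at s ∈ {-3, 3, 4}; ∂psi/∂t = -4(t - 1)(t + 3)(t + 4) = 0 at t ∈ {-4, -3, 1}.
The Hessian is diagonal: diag(psi_ss, psi_tt). Second derivatives: psi_ss(-3)=-504, psi_ss(3)=72, psi_ss(4)=-84; psi_tt(-4)=-20, psi_tt(-3)=16, psi_tt(1)=-80.
Local minima occur where both diagonal entries positive: (3, -3). Count: 1.

1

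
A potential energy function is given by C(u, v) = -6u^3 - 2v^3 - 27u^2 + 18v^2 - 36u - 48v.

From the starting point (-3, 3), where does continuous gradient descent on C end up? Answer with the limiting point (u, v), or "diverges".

(-2, 2)

C is separable, so gradient descent decouples: u follows -∂C/∂u, v follows -∂C/∂v.
∂C/∂u = -18(u + 1)(u + 2); at u=-3 this is -36, so u increases.
∂C/∂v = -6(v - 4)(v - 2); at v=3 this is 6, so v decreases.
u converges to its nearest critical value -2 (a local min of the u-part); v converges to 2. The iterate converges to (-2, 2).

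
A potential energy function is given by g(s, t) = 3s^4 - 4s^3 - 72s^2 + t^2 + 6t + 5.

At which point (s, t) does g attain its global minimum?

g(s,t) separates as P(s) + Q(t) + 5, so its minimum is min P + min Q + 5.
P'(s) = 12s(s - 4)(s + 3) vanishes at s ∈ {-3, 0, 4}; Q'(t) = 2(t + 3) vanishes at t ∈ {-3}.
Local minima of P (where P''>0): P(-3)=-297, P(4)=-640. Local minima of Q: Q(-3)=-9.
So the global minimum of g is P(4) + Q(-3) + 5 = -640 − 9 + 5 = -644, attained at (4, -3).

(4, -3)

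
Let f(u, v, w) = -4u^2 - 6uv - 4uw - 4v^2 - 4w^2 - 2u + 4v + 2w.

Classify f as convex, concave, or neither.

f is quadratic, so its Hessian is the constant matrix H = [[-8, -6, -4], [-6, -8, 0], [-4, 0, -8]].
Leading principal minors: -8, 28, -96.
Signs alternate −, +, − ⇒ H ≺ 0 ⇒ concave.

concave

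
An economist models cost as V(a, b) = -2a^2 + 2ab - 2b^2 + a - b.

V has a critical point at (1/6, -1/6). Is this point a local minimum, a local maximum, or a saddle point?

local maximum

The Hessian of V is constant: H = [[-4, 2], [2, -4]].
det(H) = (-4)·(-4) − 2² = 12.
det(H) > 0 and tr(H) = -8 < 0, so H is negative definite and the point is a local maximum.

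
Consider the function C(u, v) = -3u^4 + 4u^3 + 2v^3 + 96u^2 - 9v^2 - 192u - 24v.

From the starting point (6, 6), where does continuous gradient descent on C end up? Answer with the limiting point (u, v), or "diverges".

C is separable, so gradient descent decouples: u follows -∂C/∂u, v follows -∂C/∂v.
∂C/∂u = -12(u - 4)(u - 1)(u + 4); at u=6 this is -1200, so u increases.
∂C/∂v = 6(v - 4)(v + 1); at v=6 this is 84, so v decreases.
The u-coordinate has no critical point in that direction and runs off to infinity.

diverges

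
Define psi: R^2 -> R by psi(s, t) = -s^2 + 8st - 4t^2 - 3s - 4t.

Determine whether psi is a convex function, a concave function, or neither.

neither

psi is quadratic, so its Hessian is the constant matrix H = [[-2, 8], [8, -8]].
det(H) = -48, tr(H) = -10.
det(H) < 0, so H is indefinite: neither convex nor concave.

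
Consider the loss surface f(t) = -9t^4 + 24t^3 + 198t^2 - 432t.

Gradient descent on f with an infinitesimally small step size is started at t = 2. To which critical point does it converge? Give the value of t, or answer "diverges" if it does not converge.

f'(t) = -36(t - 4)(t - 1)(t + 3), so f'(2) = 360.
Gradient descent moves in the -f' direction, i.e. t is decreasing.
The nearest critical point in that direction is t = 1, where f'' = 432 > 0 (a local minimum). The iterate converges there.

1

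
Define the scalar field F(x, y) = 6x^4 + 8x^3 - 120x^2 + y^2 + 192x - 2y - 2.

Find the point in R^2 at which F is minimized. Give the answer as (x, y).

F(x,y) separates as P(x) + Q(y) − 2, so its minimum is min P + min Q − 2.
P'(x) = 24(x - 2)(x - 1)(x + 4) vanishes at x ∈ {-4, 1, 2}; Q'(y) = 2y - 2 vanishes at y ∈ {1}.
Local minima of P (where P''>0): P(-4)=-1664, P(2)=64. Local minima of Q: Q(1)=-1.
So the global minimum of F is P(-4) + Q(1) − 2 = -1664 − 1 − 2 = -1667, attained at (-4, 1).

(-4, 1)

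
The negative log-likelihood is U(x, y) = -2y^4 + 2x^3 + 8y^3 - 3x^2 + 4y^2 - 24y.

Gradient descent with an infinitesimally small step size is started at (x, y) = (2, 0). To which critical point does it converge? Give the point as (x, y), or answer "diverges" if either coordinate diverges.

(1, 1)

U is separable, so gradient descent decouples: x follows -∂U/∂x, y follows -∂U/∂y.
∂U/∂x = 6x(x - 1); at x=2 this is 12, so x decreases.
∂U/∂y = -8(y - 3)(y - 1)(y + 1); at y=0 this is -24, so y increases.
x converges to its nearest critical value 1 (a local min of the x-part); y converges to 1. The iterate converges to (1, 1).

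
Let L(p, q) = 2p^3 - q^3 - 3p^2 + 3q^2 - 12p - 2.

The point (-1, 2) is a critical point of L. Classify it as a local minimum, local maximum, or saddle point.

The mixed partial ∂²L/∂p∂q is 0, so the Hessian at any point is diag(L_pp, L_qq) = diag(6(2p - 1), 6(-q + 1)).
At (-1, 2): H = diag(-18, -6).
Both eigenvalues are negative, so H is negative definite: a local maximum.

local maximum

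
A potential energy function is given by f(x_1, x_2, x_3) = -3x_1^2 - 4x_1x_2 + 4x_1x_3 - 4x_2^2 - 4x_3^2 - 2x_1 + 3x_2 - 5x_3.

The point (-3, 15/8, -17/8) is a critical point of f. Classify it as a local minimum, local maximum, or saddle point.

The Hessian is constant: H = [[-6, -4, 4], [-4, -8, 0], [4, 0, -8]].
Leading principal minors: Δ₁ = -6, Δ₂ = 32, Δ₃ = -128.
The minors alternate sign starting negative (−, +, −), so H is negative definite: a local maximum.

local maximum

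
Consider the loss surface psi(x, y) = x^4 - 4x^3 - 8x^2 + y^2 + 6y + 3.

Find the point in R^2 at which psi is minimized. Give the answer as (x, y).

psi(x,y) separates as P(x) + Q(y) + 3, so its minimum is min P + min Q + 3.
P'(x) = 4x(x - 4)(x + 1) vanishes at x ∈ {-1, 0, 4}; Q'(y) = 2y + 6 vanishes at y ∈ {-3}.
Local minima of P (where P''>0): P(-1)=-3, P(4)=-128. Local minima of Q: Q(-3)=-9.
So the global minimum of psi is P(4) + Q(-3) + 3 = -128 − 9 + 3 = -134, attained at (4, -3).

(4, -3)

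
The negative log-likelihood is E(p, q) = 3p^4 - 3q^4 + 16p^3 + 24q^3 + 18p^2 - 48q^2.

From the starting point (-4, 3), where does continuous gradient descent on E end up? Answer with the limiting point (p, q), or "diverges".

(-3, 2)

E is separable, so gradient descent decouples: p follows -∂E/∂p, q follows -∂E/∂q.
∂E/∂p = 12p(p + 1)(p + 3); at p=-4 this is -144, so p increases.
∂E/∂q = -12q(q - 4)(q - 2); at q=3 this is 36, so q decreases.
p converges to its nearest critical value -3 (a local min of the p-part); q converges to 2. The iterate converges to (-3, 2).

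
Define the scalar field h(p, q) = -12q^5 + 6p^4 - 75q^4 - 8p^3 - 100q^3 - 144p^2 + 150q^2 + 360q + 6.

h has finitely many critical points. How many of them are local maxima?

2

h separates as a function of p plus a function of q, so ∇h=0 decouples.
∂h/∂p = 24p(p - 4)(p + 3) = 0 at p ∈ {-3, 0, 4}; ∂h/∂q = -60(q - 1)(q + 1)(q + 2)(q + 3) = 0 at q ∈ {-3, -2, -1, 1}.
The Hessian is diagonal: diag(h_pp, h_qq). Second derivatives: h_pp(-3)=504, h_pp(0)=-288, h_pp(4)=672; h_qq(-3)=480, h_qq(-2)=-180, h_qq(-1)=240, h_qq(1)=-1440.
Local maxima occur where both diagonal entries negative: (0, -2), (0, 1). Count: 2.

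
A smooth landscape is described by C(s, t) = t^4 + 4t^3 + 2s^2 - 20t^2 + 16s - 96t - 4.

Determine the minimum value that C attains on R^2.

-315

C(s,t) separates as P(s) + Q(t) − 4, so its minimum is min P + min Q − 4.
P'(s) = 4s + 16 vanishes at s ∈ {-4}; Q'(t) = 4(t - 3)(t + 2)(t + 4) vanishes at t ∈ {-4, -2, 3}.
Local minima of P (where P''>0): P(-4)=-32. Local minima of Q: Q(-4)=64, Q(3)=-279.
So the global minimum of C is P(-4) + Q(3) − 4 = -32 − 279 − 4 = -315, attained at (-4, 3).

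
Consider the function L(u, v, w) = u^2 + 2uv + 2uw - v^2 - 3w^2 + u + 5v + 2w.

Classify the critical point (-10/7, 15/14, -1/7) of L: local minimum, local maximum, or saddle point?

saddle point

The Hessian is constant: H = [[2, 2, 2], [2, -2, 0], [2, 0, -6]].
Leading principal minors: Δ₁ = 2, Δ₂ = -8, Δ₃ = 56.
The minors fit neither the all-positive nor the alternating-sign pattern, so H is indefinite: a saddle point.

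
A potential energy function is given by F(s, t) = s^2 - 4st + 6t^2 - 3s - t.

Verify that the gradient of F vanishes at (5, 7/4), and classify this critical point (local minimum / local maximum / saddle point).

∇F = (2s - 4t - 3, -4s + 12t - 1); substituting (5, 7/4) gives ∇F = (0, 0), so (5, 7/4) is indeed a critical point.
The Hessian of F is constant: H = [[2, -4], [-4, 12]].
det(H) = 2·12 − (-4)² = 8.
det(H) > 0 and tr(H) = 14 > 0, so H is positive definite and the point is a local minimum.

local minimum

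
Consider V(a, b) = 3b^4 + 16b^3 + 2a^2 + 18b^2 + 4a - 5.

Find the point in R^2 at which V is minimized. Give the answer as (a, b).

(-1, -3)

V(a,b) separates as P(a) + Q(b) − 5, so its minimum is min P + min Q − 5.
P'(a) = 4a + 4 vanishes at a ∈ {-1}; Q'(b) = 12b(b + 1)(b + 3) vanishes at b ∈ {-3, -1, 0}.
Local minima of P (where P''>0): P(-1)=-2. Local minima of Q: Q(-3)=-27, Q(0)=0.
So the global minimum of V is P(-1) + Q(-3) − 5 = -2 − 27 − 5 = -34, attained at (-1, -3).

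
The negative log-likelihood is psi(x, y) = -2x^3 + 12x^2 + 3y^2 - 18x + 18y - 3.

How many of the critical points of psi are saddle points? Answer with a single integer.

psi separates as a function of x plus a function of y, so ∇psi=0 decouples.
∂psi/∂x = -6(x - 3)(x - 1) = 0 at x ∈ {1, 3}; ∂psi/∂y = 6(y + 3) = 0 at y ∈ {-3}.
The Hessian is diagonal: diag(psi_xx, psi_yy). Second derivatives: psi_xx(1)=12, psi_xx(3)=-12; psi_yy(-3)=6.
Saddle points occur where the two diagonal entries have opposite signs: (3, -3). Count: 1.

1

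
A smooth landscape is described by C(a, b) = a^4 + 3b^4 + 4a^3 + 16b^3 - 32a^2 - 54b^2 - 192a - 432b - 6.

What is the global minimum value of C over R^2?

-1881

C(a,b) separates as P(a) + Q(b) − 6, so its minimum is min P + min Q − 6.
P'(a) = 4(a - 4)(a + 3)(a + 4) vanishes at a ∈ {-4, -3, 4}; Q'(b) = 12(b - 3)(b + 3)(b + 4) vanishes at b ∈ {-4, -3, 3}.
Local minima of P (where P''>0): P(-4)=256, P(4)=-768. Local minima of Q: Q(-4)=608, Q(3)=-1107.
So the global minimum of C is P(4) + Q(3) − 6 = -768 − 1107 − 6 = -1881, attained at (4, 3).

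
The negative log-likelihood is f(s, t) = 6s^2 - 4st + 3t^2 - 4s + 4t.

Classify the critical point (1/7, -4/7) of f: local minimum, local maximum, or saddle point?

local minimum

The Hessian of f is constant: H = [[12, -4], [-4, 6]].
det(H) = 12·6 − (-4)² = 56.
det(H) > 0 and tr(H) = 18 > 0, so H is positive definite and the point is a local minimum.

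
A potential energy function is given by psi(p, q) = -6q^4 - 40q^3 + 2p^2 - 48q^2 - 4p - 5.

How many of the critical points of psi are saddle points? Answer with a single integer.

2

psi separates as a function of p plus a function of q, so ∇psi=0 decouples.
∂psi/∂p = 4(p - 1) = 0 at p ∈ {1}; ∂psi/∂q = -24q(q + 1)(q + 4) = 0 at q ∈ {-4, -1, 0}.
The Hessian is diagonal: diag(psi_pp, psi_qq). Second derivatives: psi_pp(1)=4; psi_qq(-4)=-288, psi_qq(-1)=72, psi_qq(0)=-96.
Saddle points occur where the two diagonal entries have opposite signs: (1, -4), (1, 0). Count: 2.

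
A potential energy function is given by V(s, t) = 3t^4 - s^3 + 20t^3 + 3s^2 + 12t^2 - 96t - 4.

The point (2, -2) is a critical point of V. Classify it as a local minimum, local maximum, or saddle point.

The mixed partial ∂²V/∂s∂t is 0, so the Hessian at any point is diag(V_ss, V_tt) = diag(6(-s + 1), 12(3t^2 + 10t + 2)).
At (2, -2): H = diag(-6, -72).
Both eigenvalues are negative, so H is negative definite: a local maximum.

local maximum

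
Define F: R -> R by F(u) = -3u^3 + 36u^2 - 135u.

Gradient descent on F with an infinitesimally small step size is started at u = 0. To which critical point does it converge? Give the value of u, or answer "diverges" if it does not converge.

F'(u) = -9(u - 5)(u - 3), so F'(0) = -135.
Gradient descent moves in the -F' direction, i.e. u is increasing.
The nearest critical point in that direction is u = 3, where F'' = 18 > 0 (a local minimum). The iterate converges there.

3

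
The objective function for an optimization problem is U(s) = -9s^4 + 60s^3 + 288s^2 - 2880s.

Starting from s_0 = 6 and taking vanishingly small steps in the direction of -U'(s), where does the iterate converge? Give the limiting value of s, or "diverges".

diverges

U'(s) = -36(s - 5)(s - 4)(s + 4), so U'(6) = -720.
Gradient descent moves in the -U' direction, i.e. s is increasing.
There is no critical point above s=6, and U' keeps the same sign, so the iterate runs off to +∞.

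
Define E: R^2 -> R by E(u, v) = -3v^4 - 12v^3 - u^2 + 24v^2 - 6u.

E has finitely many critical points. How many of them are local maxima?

E separates as a function of u plus a function of v, so ∇E=0 decouples.
∂E/∂u = -2(u + 3) = 0 at u ∈ {-3}; ∂E/∂v = -12v(v - 1)(v + 4) = 0 at v ∈ {-4, 0, 1}.
The Hessian is diagonal: diag(E_uu, E_vv). Second derivatives: E_uu(-3)=-2; E_vv(-4)=-240, E_vv(0)=48, E_vv(1)=-60.
Local maxima occur where both diagonal entries negative: (-3, -4), (-3, 1). Count: 2.

2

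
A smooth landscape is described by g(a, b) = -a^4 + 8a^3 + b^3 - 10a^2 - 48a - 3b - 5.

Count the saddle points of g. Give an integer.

3

g separates as a function of a plus a function of b, so ∇g=0 decouples.
∂g/∂a = -4(a - 4)(a - 3)(a + 1) = 0 at a ∈ {-1, 3, 4}; ∂g/∂b = 3(b - 1)(b + 1) = 0 at b ∈ {-1, 1}.
The Hessian is diagonal: diag(g_aa, g_bb). Second derivatives: g_aa(-1)=-80, g_aa(3)=16, g_aa(4)=-20; g_bb(-1)=-6, g_bb(1)=6.
Saddle points occur where the two diagonal entries have opposite signs: (-1, 1), (3, -1), (4, 1). Count: 3.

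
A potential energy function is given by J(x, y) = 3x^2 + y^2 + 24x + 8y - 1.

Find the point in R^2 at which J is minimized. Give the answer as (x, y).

J(x,y) separates as P(x) + Q(y) − 1, so its minimum is min P + min Q − 1.
P'(x) = 6x + 24 vanishes at x ∈ {-4}; Q'(y) = 2y + 8 vanishes at y ∈ {-4}.
Local minima of P (where P''>0): P(-4)=-48. Local minima of Q: Q(-4)=-16.
So the global minimum of J is P(-4) + Q(-4) − 1 = -48 − 16 − 1 = -65, attained at (-4, -4).

(-4, -4)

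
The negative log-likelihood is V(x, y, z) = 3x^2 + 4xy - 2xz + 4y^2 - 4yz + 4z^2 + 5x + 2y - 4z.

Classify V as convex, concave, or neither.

convex

V is quadratic, so its Hessian is the constant matrix H = [[6, 4, -2], [4, 8, -4], [-2, -4, 8]].
Leading principal minors: 6, 32, 192.
All positive ⇒ H ≻ 0 ⇒ convex.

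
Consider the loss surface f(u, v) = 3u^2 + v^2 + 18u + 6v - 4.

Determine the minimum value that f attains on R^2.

-40

f(u,v) separates as P(u) + Q(v) − 4, so its minimum is min P + min Q − 4.
P'(u) = 6u + 18 vanishes at u ∈ {-3}; Q'(v) = 2v + 6 vanishes at v ∈ {-3}.
Local minima of P (where P''>0): P(-3)=-27. Local minima of Q: Q(-3)=-9.
So the global minimum of f is P(-3) + Q(-3) − 4 = -27 − 9 − 4 = -40, attained at (-3, -3).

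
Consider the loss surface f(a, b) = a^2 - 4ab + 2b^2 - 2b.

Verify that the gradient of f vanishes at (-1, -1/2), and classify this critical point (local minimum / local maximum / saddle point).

saddle point

∇f = (2a - 4b, -4a + 4b - 2); substituting (-1, -1/2) gives ∇f = (0, 0), so (-1, -1/2) is indeed a critical point.
The Hessian of f is constant: H = [[2, -4], [-4, 4]].
det(H) = 2·4 − (-4)² = -8.
Since det(H) < 0, H is indefinite and the critical point is a saddle point.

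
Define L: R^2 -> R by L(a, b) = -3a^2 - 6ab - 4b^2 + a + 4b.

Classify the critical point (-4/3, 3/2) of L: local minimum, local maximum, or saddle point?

local maximum

The Hessian of L is constant: H = [[-6, -6], [-6, -8]].
det(H) = (-6)·(-8) − (-6)² = 12.
det(H) > 0 and tr(H) = -14 < 0, so H is negative definite and the point is a local maximum.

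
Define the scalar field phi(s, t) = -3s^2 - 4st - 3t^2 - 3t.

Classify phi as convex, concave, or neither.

concave

phi is quadratic, so its Hessian is the constant matrix H = [[-6, -4], [-4, -6]].
det(H) = 20, tr(H) = -12.
det(H) > 0 and tr(H) < 0, so H is negative definite everywhere: concave.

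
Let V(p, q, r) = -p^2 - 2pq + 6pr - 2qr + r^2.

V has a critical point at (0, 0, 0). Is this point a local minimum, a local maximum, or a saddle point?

The Hessian is constant: H = [[-2, -2, 6], [-2, 0, -2], [6, -2, 2]].
Leading principal minors: Δ₁ = -2, Δ₂ = -4, Δ₃ = 48.
The minors fit neither the all-positive nor the alternating-sign pattern, so H is indefinite: a saddle point.

saddle point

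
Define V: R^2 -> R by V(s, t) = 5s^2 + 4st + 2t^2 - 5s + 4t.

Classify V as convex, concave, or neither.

convex

V is quadratic, so its Hessian is the constant matrix H = [[10, 4], [4, 4]].
det(H) = 24, tr(H) = 14.
det(H) > 0 and tr(H) > 0, so H is positive definite everywhere: convex.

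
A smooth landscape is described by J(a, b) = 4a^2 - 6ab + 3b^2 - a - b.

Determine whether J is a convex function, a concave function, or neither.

J is quadratic, so its Hessian is the constant matrix H = [[8, -6], [-6, 6]].
det(H) = 12, tr(H) = 14.
det(H) > 0 and tr(H) > 0, so H is positive definite everywhere: convex.

convex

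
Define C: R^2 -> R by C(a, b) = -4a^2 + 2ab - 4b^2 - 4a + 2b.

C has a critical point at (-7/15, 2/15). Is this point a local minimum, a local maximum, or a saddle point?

local maximum

The Hessian of C is constant: H = [[-8, 2], [2, -8]].
det(H) = (-8)·(-8) − 2² = 60.
det(H) > 0 and tr(H) = -16 < 0, so H is negative definite and the point is a local maximum.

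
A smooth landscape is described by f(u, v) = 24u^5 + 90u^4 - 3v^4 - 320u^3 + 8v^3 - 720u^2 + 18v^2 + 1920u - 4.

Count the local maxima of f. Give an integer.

4

f separates as a function of u plus a function of v, so ∇f=0 decouples.
∂f/∂u = 120(u - 2)(u - 1)(u + 2)(u + 4) = 0 at u ∈ {-4, -2, 1, 2}; ∂f/∂v = -12v(v - 3)(v + 1) = 0 at v ∈ {-1, 0, 3}.
The Hessian is diagonal: diag(f_uu, f_vv). Second derivatives: f_uu(-4)=-7200, f_uu(-2)=2880, f_uu(1)=-1800, f_uu(2)=2880; f_vv(-1)=-48, f_vv(0)=36, f_vv(3)=-144.
Local maxima occur where both diagonal entries negative: (-4, -1), (-4, 3), (1, -1), (1, 3). Count: 4.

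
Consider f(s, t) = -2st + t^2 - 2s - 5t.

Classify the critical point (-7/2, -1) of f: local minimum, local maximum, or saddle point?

saddle point

The Hessian of f is constant: H = [[0, -2], [-2, 2]].
det(H) = 0·2 − (-2)² = -4.
Since det(H) < 0, H is indefinite and the critical point is a saddle point.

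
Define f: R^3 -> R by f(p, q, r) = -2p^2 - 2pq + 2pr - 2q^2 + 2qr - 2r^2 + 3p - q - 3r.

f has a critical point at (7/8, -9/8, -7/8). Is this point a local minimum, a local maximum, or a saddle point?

The Hessian is constant: H = [[-4, -2, 2], [-2, -4, 2], [2, 2, -4]].
Leading principal minors: Δ₁ = -4, Δ₂ = 12, Δ₃ = -32.
The minors alternate sign starting negative (−, +, −), so H is negative definite: a local maximum.

local maximum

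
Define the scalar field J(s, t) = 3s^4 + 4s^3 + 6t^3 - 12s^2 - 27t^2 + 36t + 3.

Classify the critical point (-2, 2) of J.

local minimum

The mixed partial ∂²J/∂s∂t is 0, so the Hessian at any point is diag(J_ss, J_tt) = diag(12(3s^2 + 2s - 2), 18(2t - 3)).
At (-2, 2): H = diag(72, 18).
Both eigenvalues are positive, so H is positive definite: a local minimum.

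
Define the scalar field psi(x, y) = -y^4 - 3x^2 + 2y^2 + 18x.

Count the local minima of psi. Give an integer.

0

psi separates as a function of x plus a function of y, so ∇psi=0 decouples.
∂psi/∂x = -6(x - 3) = 0 at x ∈ {3}; ∂psi/∂y = -4y(y - 1)(y + 1) = 0 at y ∈ {-1, 0, 1}.
The Hessian is diagonal: diag(psi_xx, psi_yy). Second derivatives: psi_xx(3)=-6; psi_yy(-1)=-8, psi_yy(0)=4, psi_yy(1)=-8.
Local minima occur where both diagonal entries positive: none. Count: 0.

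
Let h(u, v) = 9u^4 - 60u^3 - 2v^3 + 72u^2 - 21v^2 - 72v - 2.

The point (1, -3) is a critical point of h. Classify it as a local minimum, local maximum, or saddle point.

The mixed partial ∂²h/∂u∂v is 0, so the Hessian at any point is diag(h_uu, h_vv) = diag(36(3u^2 - 10u + 4), -6(2v + 7)).
At (1, -3): H = diag(-108, -6).
Both eigenvalues are negative, so H is negative definite: a local maximum.

local maximum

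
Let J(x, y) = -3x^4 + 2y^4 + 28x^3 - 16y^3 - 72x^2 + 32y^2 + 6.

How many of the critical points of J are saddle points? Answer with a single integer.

J separates as a function of x plus a function of y, so ∇J=0 decouples.
∂J/∂x = -12x(x - 4)(x - 3) = 0 at x ∈ {0, 3, 4}; ∂J/∂y = 8y(y - 4)(y - 2) = 0 at y ∈ {0, 2, 4}.
The Hessian is diagonal: diag(J_xx, J_yy). Second derivatives: J_xx(0)=-144, J_xx(3)=36, J_xx(4)=-48; J_yy(0)=64, J_yy(2)=-32, J_yy(4)=64.
Saddle points occur where the two diagonal entries have opposite signs: (0, 0), (0, 4), (3, 2), (4, 0), (4, 4). Count: 5.

5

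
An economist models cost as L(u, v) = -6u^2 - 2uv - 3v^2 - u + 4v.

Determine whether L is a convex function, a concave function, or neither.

L is quadratic, so its Hessian is the constant matrix H = [[-12, -2], [-2, -6]].
det(H) = 68, tr(H) = -18.
det(H) > 0 and tr(H) < 0, so H is negative definite everywhere: concave.

concave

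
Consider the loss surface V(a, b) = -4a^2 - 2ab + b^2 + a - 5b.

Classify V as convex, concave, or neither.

V is quadratic, so its Hessian is the constant matrix H = [[-8, -2], [-2, 2]].
det(H) = -20, tr(H) = -6.
det(H) < 0, so H is indefinite: neither convex nor concave.

neither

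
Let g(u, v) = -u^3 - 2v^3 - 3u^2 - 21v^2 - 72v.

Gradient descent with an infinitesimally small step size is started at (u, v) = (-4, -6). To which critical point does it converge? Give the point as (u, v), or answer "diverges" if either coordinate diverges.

g is separable, so gradient descent decouples: u follows -∂g/∂u, v follows -∂g/∂v.
∂g/∂u = -3u(u + 2); at u=-4 this is -24, so u increases.
∂g/∂v = -6(v + 3)(v + 4); at v=-6 this is -36, so v increases.
u converges to its nearest critical value -2 (a local min of the u-part); v converges to -4. The iterate converges to (-2, -4).

(-2, -4)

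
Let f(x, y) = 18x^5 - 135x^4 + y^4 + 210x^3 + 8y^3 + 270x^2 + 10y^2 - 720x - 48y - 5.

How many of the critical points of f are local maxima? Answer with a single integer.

2

f separates as a function of x plus a function of y, so ∇f=0 decouples.
∂f/∂x = 90(x - 4)(x - 2)(x - 1)(x + 1) = 0 at x ∈ {-1, 1, 2, 4}; ∂f/∂y = 4(y - 1)(y + 3)(y + 4) = 0 at y ∈ {-4, -3, 1}.
The Hessian is diagonal: diag(f_xx, f_yy). Second derivatives: f_xx(-1)=-2700, f_xx(1)=540, f_xx(2)=-540, f_xx(4)=2700; f_yy(-4)=20, f_yy(-3)=-16, f_yy(1)=80.
Local maxima occur where both diagonal entries negative: (-1, -3), (2, -3). Count: 2.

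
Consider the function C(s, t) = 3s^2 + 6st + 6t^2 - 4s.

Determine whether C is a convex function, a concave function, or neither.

convex

C is quadratic, so its Hessian is the constant matrix H = [[6, 6], [6, 12]].
det(H) = 36, tr(H) = 18.
det(H) > 0 and tr(H) > 0, so H is positive definite everywhere: convex.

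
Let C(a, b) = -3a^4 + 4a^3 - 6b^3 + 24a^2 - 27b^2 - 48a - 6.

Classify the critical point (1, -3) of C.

local minimum

The mixed partial ∂²C/∂a∂b is 0, so the Hessian at any point is diag(C_aa, C_bb) = diag(12(-3a^2 + 2a + 4), -18(2b + 3)).
At (1, -3): H = diag(36, 54).
Both eigenvalues are positive, so H is positive definite: a local minimum.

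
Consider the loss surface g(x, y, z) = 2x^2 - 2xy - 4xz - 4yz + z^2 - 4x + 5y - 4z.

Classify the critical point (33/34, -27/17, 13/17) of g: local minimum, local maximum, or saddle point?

The Hessian is constant: H = [[4, -2, -4], [-2, 0, -4], [-4, -4, 2]].
Leading principal minors: Δ₁ = 4, Δ₂ = -4, Δ₃ = -136.
The minors fit neither the all-positive nor the alternating-sign pattern, so H is indefinite: a saddle point.

saddle point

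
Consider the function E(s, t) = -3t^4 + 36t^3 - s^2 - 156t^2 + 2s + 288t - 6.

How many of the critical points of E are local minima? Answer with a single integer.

E separates as a function of s plus a function of t, so ∇E=0 decouples.
∂E/∂s = -2(s - 1) = 0 at s ∈ {1}; ∂E/∂t = -12(t - 4)(t - 3)(t - 2) = 0 at t ∈ {2, 3, 4}.
The Hessian is diagonal: diag(E_ss, E_tt). Second derivatives: E_ss(1)=-2; E_tt(2)=-24, E_tt(3)=12, E_tt(4)=-24.
Local minima occur where both diagonal entries positive: none. Count: 0.

0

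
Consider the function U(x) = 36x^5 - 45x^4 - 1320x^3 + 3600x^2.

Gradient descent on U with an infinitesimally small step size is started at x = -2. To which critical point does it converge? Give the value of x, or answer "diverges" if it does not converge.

U'(x) = 180x(x - 4)(x - 2)(x + 5), so U'(-2) = -25920.
Gradient descent moves in the -U' direction, i.e. x is increasing.
The nearest critical point in that direction is x = 0, where U'' = 7200 > 0 (a local minimum). The iterate converges there.

0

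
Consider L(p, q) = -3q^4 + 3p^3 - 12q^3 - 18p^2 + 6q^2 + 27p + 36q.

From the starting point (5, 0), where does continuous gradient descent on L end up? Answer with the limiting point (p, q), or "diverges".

(3, -1)

L is separable, so gradient descent decouples: p follows -∂L/∂p, q follows -∂L/∂q.
∂L/∂p = 9(p - 3)(p - 1); at p=5 this is 72, so p decreases.
∂L/∂q = -12(q - 1)(q + 1)(q + 3); at q=0 this is 36, so q decreases.
p converges to its nearest critical value 3 (a local min of the p-part); q converges to -1. The iterate converges to (3, -1).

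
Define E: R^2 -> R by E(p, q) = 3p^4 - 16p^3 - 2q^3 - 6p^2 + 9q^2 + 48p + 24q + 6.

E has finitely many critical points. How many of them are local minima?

E separates as a function of p plus a function of q, so ∇E=0 decouples.
∂E/∂p = 12(p - 4)(p - 1)(p + 1) = 0 at p ∈ {-1, 1, 4}; ∂E/∂q = -6(q - 4)(q + 1) = 0 at q ∈ {-1, 4}.
The Hessian is diagonal: diag(E_pp, E_qq). Second derivatives: E_pp(-1)=120, E_pp(1)=-72, E_pp(4)=180; E_qq(-1)=30, E_qq(4)=-30.
Local minima occur where both diagonal entries positive: (-1, -1), (4, -1). Count: 2.

2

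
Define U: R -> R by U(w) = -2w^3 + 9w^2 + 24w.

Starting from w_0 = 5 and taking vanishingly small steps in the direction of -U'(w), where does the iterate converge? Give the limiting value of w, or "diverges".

U'(w) = -6(w - 4)(w + 1), so U'(5) = -36.
Gradient descent moves in the -U' direction, i.e. w is increasing.
There is no critical point above w=5, and U' keeps the same sign, so the iterate runs off to +∞.

diverges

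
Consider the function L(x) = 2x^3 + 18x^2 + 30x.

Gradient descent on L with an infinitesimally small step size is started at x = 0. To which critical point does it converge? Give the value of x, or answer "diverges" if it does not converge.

L'(x) = 6(x + 1)(x + 5), so L'(0) = 30.
Gradient descent moves in the -L' direction, i.e. x is decreasing.
The nearest critical point in that direction is x = -1, where L'' = 24 > 0 (a local minimum). The iterate converges there.

-1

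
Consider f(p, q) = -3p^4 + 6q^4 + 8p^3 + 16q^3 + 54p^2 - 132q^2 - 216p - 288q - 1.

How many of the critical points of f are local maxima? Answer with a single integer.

f separates as a function of p plus a function of q, so ∇f=0 decouples.
∂f/∂p = -12(p - 3)(p - 2)(p + 3) = 0 at p ∈ {-3, 2, 3}; ∂f/∂q = 24(q - 3)(q + 1)(q + 4) = 0 at q ∈ {-4, -1, 3}.
The Hessian is diagonal: diag(f_pp, f_qq). Second derivatives: f_pp(-3)=-360, f_pp(2)=60, f_pp(3)=-72; f_qq(-4)=504, f_qq(-1)=-288, f_qq(3)=672.
Local maxima occur where both diagonal entries negative: (-3, -1), (3, -1). Count: 2.

2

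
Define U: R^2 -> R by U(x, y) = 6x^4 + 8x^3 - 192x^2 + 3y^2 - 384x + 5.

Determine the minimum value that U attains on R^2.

-2555

U(x,y) separates as P(x) + Q(y) + 5, so its minimum is min P + min Q + 5.
P'(x) = 24(x - 4)(x + 1)(x + 4) vanishes at x ∈ {-4, -1, 4}; Q'(y) = 6y vanishes at y ∈ {0}.
Local minima of P (where P''>0): P(-4)=-512, P(4)=-2560. Local minima of Q: Q(0)=0.
So the global minimum of U is P(4) + Q(0) + 5 = -2560 + 0 + 5 = -2555, attained at (4, 0).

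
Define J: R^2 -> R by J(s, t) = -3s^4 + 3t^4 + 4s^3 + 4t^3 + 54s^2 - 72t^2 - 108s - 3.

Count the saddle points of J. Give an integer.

J separates as a function of s plus a function of t, so ∇J=0 decouples.
∂J/∂s = -12(s - 3)(s - 1)(s + 3) = 0 at s ∈ {-3, 1, 3}; ∂J/∂t = 12t(t - 3)(t + 4) = 0 at t ∈ {-4, 0, 3}.
The Hessian is diagonal: diag(J_ss, J_tt). Second derivatives: J_ss(-3)=-288, J_ss(1)=96, J_ss(3)=-144; J_tt(-4)=336, J_tt(0)=-144, J_tt(3)=252.
Saddle points occur where the two diagonal entries have opposite signs: (-3, -4), (-3, 3), (1, 0), (3, -4), (3, 3). Count: 5.

5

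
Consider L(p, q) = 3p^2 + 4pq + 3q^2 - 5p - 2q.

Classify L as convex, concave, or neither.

L is quadratic, so its Hessian is the constant matrix H = [[6, 4], [4, 6]].
det(H) = 20, tr(H) = 12.
det(H) > 0 and tr(H) > 0, so H is positive definite everywhere: convex.

convex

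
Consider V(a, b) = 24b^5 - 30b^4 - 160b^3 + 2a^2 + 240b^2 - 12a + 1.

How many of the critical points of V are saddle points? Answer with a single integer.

2

V separates as a function of a plus a function of b, so ∇V=0 decouples.
∂V/∂a = 4(a - 3) = 0 at a ∈ {3}; ∂V/∂b = 120b(b - 2)(b - 1)(b + 2) = 0 at b ∈ {-2, 0, 1, 2}.
The Hessian is diagonal: diag(V_aa, V_bb). Second derivatives: V_aa(3)=4; V_bb(-2)=-2880, V_bb(0)=480, V_bb(1)=-360, V_bb(2)=960.
Saddle points occur where the two diagonal entries have opposite signs: (3, -2), (3, 1). Count: 2.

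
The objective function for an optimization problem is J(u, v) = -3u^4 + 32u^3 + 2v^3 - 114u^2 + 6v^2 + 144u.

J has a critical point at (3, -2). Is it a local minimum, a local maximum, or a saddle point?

saddle point

The mixed partial ∂²J/∂u∂v is 0, so the Hessian at any point is diag(J_uu, J_vv) = diag(12(-3u^2 + 16u - 19), 12(v + 1)).
At (3, -2): H = diag(24, -12).
The eigenvalues have opposite signs, so H is indefinite: a saddle point.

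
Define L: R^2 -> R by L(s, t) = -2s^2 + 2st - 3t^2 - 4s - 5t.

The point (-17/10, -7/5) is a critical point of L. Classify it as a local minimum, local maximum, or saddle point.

The Hessian of L is constant: H = [[-4, 2], [2, -6]].
det(H) = (-4)·(-6) − 2² = 20.
det(H) > 0 and tr(H) = -10 < 0, so H is negative definite and the point is a local maximum.

local maximum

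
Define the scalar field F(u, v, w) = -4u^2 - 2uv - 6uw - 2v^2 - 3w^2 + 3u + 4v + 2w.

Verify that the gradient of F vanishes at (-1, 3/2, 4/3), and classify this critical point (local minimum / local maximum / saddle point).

local maximum

∇F = (-8u - 2v - 6w + 3, -2u - 4v + 4, -6u - 6w + 2); substituting (-1, 3/2, 4/3) gives ∇F = (0, 0, 0), so (-1, 3/2, 4/3) is indeed a critical point.
The Hessian is constant: H = [[-8, -2, -6], [-2, -4, 0], [-6, 0, -6]].
Leading principal minors: Δ₁ = -8, Δ₂ = 28, Δ₃ = -24.
The minors alternate sign starting negative (−, +, −), so H is negative definite: a local maximum.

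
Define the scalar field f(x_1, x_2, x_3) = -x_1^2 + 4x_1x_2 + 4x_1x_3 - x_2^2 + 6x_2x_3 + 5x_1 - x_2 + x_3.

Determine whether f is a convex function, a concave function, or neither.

f is quadratic, so its Hessian is the constant matrix H = [[-2, 4, 4], [4, -2, 6], [4, 6, 0]].
Leading principal minors: -2, -12, 296.
Neither pattern holds ⇒ H is indefinite ⇒ neither convex nor concave.

neither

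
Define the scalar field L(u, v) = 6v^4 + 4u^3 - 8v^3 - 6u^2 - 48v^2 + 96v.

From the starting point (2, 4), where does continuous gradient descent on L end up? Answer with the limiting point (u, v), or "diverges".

L is separable, so gradient descent decouples: u follows -∂L/∂u, v follows -∂L/∂v.
∂L/∂u = 12u(u - 1); at u=2 this is 24, so u decreases.
∂L/∂v = 24(v - 2)(v - 1)(v + 2); at v=4 this is 864, so v decreases.
u converges to its nearest critical value 1 (a local min of the u-part); v converges to 2. The iterate converges to (1, 2).

(1, 2)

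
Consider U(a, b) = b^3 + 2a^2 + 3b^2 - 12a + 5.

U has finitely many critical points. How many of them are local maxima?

0

U separates as a function of a plus a function of b, so ∇U=0 decouples.
∂U/∂a = 4(a - 3) = 0 at a ∈ {3}; ∂U/∂b = 3b(b + 2) = 0 at b ∈ {-2, 0}.
The Hessian is diagonal: diag(U_aa, U_bb). Second derivatives: U_aa(3)=4; U_bb(-2)=-6, U_bb(0)=6.
Local maxima occur where both diagonal entries negative: none. Count: 0.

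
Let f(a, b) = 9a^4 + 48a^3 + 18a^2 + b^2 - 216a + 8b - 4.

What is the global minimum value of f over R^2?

f(a,b) separates as P(a) + Q(b) − 4, so its minimum is min P + min Q − 4.
P'(a) = 36(a - 1)(a + 2)(a + 3) vanishes at a ∈ {-3, -2, 1}; Q'(b) = 2b + 8 vanishes at b ∈ {-4}.
Local minima of P (where P''>0): P(-3)=243, P(1)=-141. Local minima of Q: Q(-4)=-16.
So the global minimum of f is P(1) + Q(-4) − 4 = -141 − 16 − 4 = -161, attained at (1, -4).

-161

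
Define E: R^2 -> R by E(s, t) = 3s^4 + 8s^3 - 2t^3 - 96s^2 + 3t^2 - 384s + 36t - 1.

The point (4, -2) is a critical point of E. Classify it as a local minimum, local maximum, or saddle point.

local minimum

The mixed partial ∂²E/∂s∂t is 0, so the Hessian at any point is diag(E_ss, E_tt) = diag(12(3s^2 + 4s - 16), 6(-2t + 1)).
At (4, -2): H = diag(576, 30).
Both eigenvalues are positive, so H is positive definite: a local minimum.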